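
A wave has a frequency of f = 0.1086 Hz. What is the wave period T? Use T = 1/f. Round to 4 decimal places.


T = 1 / f
T = 1 / 0.1086
T = 9.2081 s

9.2081


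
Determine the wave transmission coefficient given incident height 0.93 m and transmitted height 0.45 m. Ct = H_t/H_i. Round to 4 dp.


Ct = H_t / H_i
Ct = 0.45 / 0.93
Ct = 0.4839

0.4839


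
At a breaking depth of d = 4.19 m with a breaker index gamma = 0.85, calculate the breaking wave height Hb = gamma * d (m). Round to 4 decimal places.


Hb = gamma * d
Hb = 0.85 * 4.19
Hb = 3.5615 m

3.5615


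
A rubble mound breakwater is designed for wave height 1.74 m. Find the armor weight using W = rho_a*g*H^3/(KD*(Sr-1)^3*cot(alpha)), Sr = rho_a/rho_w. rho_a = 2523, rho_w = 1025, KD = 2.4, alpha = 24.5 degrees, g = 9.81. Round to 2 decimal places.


Sr = rho_a / rho_w = 2523 / 1025 = 2.461463
(Sr - 1) = 1.461463
(Sr - 1)^3 = 3.121504
cot(24.5) = 1 / tan(24.5) = 1 / 0.455726 = 2.194300
Numerator = 2523 * 9.81 * 1.74^3 = 130386.9129
Denominator = 2.4 * 3.121504 * 2.194300 = 16.438835
W = 130386.9129 / 16.438835
W = 7931.64 N

7931.64


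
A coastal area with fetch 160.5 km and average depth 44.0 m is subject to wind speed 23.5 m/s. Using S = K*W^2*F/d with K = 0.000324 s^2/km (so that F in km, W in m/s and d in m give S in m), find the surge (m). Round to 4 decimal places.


S = K * W^2 * F / d
W^2 = 23.5^2 = 552.25
S = 0.000324 * 552.25 * 160.5 / 44.0
Numerator = 0.000324 * 552.25 * 160.5 = 28.718104
S = 28.718104 / 44.0 = 0.6527 m

0.6527


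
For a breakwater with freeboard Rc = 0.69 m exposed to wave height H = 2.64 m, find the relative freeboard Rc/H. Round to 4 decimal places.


Relative freeboard = Rc / H
= 0.69 / 2.64
= 0.2614

0.2614


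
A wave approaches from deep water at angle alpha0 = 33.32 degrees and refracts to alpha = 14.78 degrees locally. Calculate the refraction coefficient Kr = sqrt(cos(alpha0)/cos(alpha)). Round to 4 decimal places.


Kr = sqrt(cos(alpha0) / cos(alpha))
cos(33.32) = 0.835616
cos(14.78) = 0.966912
Kr = sqrt(0.835616 / 0.966912)
Kr = sqrt(0.864210)
Kr = 0.9296

0.9296


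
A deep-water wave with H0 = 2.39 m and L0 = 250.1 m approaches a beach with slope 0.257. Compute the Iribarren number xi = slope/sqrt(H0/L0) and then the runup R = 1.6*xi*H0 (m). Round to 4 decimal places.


xi = slope / sqrt(H0/L0)
H0/L0 = 2.39/250.1 = 0.009556
sqrt(0.009556) = 0.097756
xi = 0.257 / 0.097756 = 2.629003
R = 1.6 * xi * H0 = 1.6 * 2.629003 * 2.39
R = 10.0533 m

10.0533


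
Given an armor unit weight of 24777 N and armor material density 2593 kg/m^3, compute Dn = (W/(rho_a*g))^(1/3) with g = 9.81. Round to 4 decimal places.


V = W / (rho_a * g)
V = 24777 / (2593 * 9.81)
V = 24777 / 25437.33
V = 0.974041 m^3
Dn = V^(1/3) = 0.974041^(1/3)
Dn = 0.9913 m

0.9913


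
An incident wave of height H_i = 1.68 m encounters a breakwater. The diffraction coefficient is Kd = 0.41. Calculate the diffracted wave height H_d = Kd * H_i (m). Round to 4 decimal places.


H_d = Kd * H_i
H_d = 0.41 * 1.68
H_d = 0.6888 m

0.6888


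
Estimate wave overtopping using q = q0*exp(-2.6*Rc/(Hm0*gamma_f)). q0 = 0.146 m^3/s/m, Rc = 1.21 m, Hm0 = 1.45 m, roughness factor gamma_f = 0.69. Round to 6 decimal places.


q = q0 * exp(-2.6 * Rc / (Hm0 * gamma_f))
Exponent = -2.6 * 1.21 / (1.45 * 0.69)
= -2.6 * 1.21 / 1.0005
= -3.144428
exp(-3.144428) = 0.043092
q = 0.146 * 0.043092
q = 0.006291 m^3/s/m

0.006291


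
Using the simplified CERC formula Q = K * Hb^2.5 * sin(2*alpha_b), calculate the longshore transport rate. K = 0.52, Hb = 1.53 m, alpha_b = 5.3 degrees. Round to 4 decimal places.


Q = K * Hb^2.5 * sin(2 * alpha_b)
Hb^2.5 = 1.53^2.5 = 2.895533
sin(2 * 5.3) = sin(10.6) = 0.183951
Q = 0.52 * 2.895533 * 0.183951
Q = 0.2770 m^3/s

0.2770


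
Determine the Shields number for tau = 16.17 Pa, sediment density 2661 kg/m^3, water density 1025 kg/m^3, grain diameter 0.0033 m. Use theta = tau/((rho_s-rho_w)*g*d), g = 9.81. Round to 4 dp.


theta = tau / ((rho_s - rho_w) * g * d)
rho_s - rho_w = 2661 - 1025 = 1636
Denominator = 1636 * 9.81 * 0.0033 = 52.962228
theta = 16.17 / 52.962228
theta = 0.3053

0.3053


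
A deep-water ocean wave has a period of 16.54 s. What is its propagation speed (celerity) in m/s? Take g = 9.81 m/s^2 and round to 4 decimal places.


We use the deep-water celerity formula:
C = g * T / (2 * pi)
C = 9.81 * 16.54 / (2 * 3.14159...)
C = 162.257400 / 6.283185
C = 25.8241 m/s

25.8241


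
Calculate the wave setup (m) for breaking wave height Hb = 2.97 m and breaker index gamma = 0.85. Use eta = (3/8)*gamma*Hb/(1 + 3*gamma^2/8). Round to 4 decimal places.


eta = (3/8) * gamma * Hb / (1 + 3*gamma^2/8)
Numerator = (3/8) * 0.85 * 2.97 = 0.946688
Denominator = 1 + 3*0.85^2/8 = 1 + 0.270938 = 1.270938
eta = 0.946688 / 1.270938
eta = 0.7449 m

0.7449


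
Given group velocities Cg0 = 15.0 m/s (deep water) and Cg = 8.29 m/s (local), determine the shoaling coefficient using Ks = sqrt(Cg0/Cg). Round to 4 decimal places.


Ks = sqrt(Cg0 / Cg)
Ks = sqrt(15.0 / 8.29)
Ks = sqrt(1.8094)
Ks = 1.3451

1.3451


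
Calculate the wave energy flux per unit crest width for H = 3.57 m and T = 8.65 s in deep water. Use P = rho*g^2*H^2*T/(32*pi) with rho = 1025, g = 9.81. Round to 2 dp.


P = rho * g^2 * H^2 * T / (32 * pi)
P = 1025 * 9.81^2 * 3.57^2 * 8.65 / (32 * pi)
P = 1025 * 96.2361 * 12.7449 * 8.65 / 100.53096
P = 108171.93 W/m

108171.93


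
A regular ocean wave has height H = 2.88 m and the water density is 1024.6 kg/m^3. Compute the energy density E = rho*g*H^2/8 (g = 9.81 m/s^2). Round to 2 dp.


E = (1/8) * rho * g * H^2
E = (1/8) * 1024.6 * 9.81 * 2.88^2
E = 0.125 * 1024.6 * 9.81 * 8.2944
E = 10421.21 J/m^2

10421.21


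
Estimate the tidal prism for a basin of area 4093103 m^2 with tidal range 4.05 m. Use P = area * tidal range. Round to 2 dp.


Tidal prism = Area * Tidal range
P = 4093103 * 4.05
P = 16577067.15 m^3

16577067.15


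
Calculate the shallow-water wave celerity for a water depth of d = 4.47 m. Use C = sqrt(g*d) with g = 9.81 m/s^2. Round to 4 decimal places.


Using the shallow-water approximation:
C = sqrt(g * d) = sqrt(9.81 * 4.47)
C = sqrt(43.8507)
C = 6.6220 m/s

6.6220


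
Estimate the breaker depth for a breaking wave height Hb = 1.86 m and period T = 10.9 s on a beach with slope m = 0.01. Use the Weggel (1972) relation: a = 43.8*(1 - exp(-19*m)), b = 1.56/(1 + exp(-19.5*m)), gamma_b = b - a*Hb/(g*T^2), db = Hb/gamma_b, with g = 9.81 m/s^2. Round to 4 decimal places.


a = 43.8 * (1 - exp(-19 * m))
exp(-19 * 0.01) = exp(-0.1900) = 0.826959
a = 43.8 * (1 - 0.826959) = 7.579190
b = 1.56 / (1 + exp(-19.5 * m))
exp(-19.5 * 0.01) = exp(-0.1950) = 0.822835
b = 1.56 / (1 + 0.822835) = 0.855810
Hb / (g * T^2) = 1.86 / (9.81 * 10.9^2) = 1.86 / 1165.5261 = 0.00159585
gamma_b = b - a * Hb/(g*T^2) = 0.855810 - 7.579190 * 0.00159585 = 0.843715
db = Hb / gamma_b = 1.86 / 0.843715
db = 2.2045 m

2.2045


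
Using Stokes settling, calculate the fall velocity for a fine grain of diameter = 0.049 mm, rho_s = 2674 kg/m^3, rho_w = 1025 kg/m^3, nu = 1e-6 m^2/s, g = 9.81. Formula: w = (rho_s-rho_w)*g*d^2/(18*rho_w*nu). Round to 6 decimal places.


w = (rho_s - rho_w) * g * d^2 / (18 * rho_w * nu)
d = 0.049 mm = 0.000049 m
rho_s - rho_w = 2674 - 1025 = 1649
Numerator = 1649 * 9.81 * (0.000049)^2 = 0.000038840233
Denominator = 18 * 1025 * 1e-6 = 0.018450
w = 0.002105 m/s

0.002105


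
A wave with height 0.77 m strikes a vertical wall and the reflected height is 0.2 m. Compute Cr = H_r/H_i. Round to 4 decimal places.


Cr = H_r / H_i
Cr = 0.2 / 0.77
Cr = 0.2597

0.2597


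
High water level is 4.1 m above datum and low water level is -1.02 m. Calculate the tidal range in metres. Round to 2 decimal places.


Tidal range = High water - Low water
Tidal range = 4.1 - (-1.02)
Tidal range = 5.12 m

5.12


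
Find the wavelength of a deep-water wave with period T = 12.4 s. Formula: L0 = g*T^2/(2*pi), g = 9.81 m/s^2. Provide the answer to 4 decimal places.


L0 = g * T^2 / (2 * pi)
L0 = 9.81 * 12.4^2 / (2 * pi)
L0 = 9.81 * 153.7600 / 6.28319
L0 = 1508.3856 / 6.28319
L0 = 240.0670 m

240.0670


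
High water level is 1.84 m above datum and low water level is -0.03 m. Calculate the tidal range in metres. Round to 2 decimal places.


Tidal range = High water - Low water
Tidal range = 1.84 - (-0.03)
Tidal range = 1.87 m

1.87


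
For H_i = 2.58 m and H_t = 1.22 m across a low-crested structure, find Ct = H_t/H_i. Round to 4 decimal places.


Ct = H_t / H_i
Ct = 1.22 / 2.58
Ct = 0.4729

0.4729


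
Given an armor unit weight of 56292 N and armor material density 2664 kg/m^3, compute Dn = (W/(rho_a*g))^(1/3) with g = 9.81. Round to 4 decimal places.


V = W / (rho_a * g)
V = 56292 / (2664 * 9.81)
V = 56292 / 26133.84
V = 2.153989 m^3
Dn = V^(1/3) = 2.153989^(1/3)
Dn = 1.2915 m

1.2915


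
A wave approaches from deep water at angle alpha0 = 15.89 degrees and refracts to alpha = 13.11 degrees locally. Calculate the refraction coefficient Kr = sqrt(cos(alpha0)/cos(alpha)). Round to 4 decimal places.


Kr = sqrt(cos(alpha0) / cos(alpha))
cos(15.89) = 0.961789
cos(13.11) = 0.973936
Kr = sqrt(0.961789 / 0.973936)
Kr = sqrt(0.987528)
Kr = 0.9937

0.9937


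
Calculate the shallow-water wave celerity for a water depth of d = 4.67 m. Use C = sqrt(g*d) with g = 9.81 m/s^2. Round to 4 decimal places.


Using the shallow-water approximation:
C = sqrt(g * d) = sqrt(9.81 * 4.67)
C = sqrt(45.8127)
C = 6.7685 m/s

6.7685


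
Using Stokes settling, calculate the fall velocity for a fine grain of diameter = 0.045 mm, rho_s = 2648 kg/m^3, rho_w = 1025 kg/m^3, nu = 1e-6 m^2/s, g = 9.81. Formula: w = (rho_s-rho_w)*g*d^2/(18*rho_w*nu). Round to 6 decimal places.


w = (rho_s - rho_w) * g * d^2 / (18 * rho_w * nu)
d = 0.045 mm = 0.000045 m
rho_s - rho_w = 2648 - 1025 = 1623
Numerator = 1623 * 9.81 * (0.000045)^2 = 0.000032241301
Denominator = 18 * 1025 * 1e-6 = 0.018450
w = 0.001747 m/s

0.001747


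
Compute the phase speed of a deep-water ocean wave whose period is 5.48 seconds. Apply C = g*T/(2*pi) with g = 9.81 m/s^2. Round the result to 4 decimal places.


We use the deep-water celerity formula:
C = g * T / (2 * pi)
C = 9.81 * 5.48 / (2 * 3.14159...)
C = 53.758800 / 6.283185
C = 8.5560 m/s

8.5560


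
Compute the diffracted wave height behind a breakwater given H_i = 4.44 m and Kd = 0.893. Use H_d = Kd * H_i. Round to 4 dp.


H_d = Kd * H_i
H_d = 0.893 * 4.44
H_d = 3.9649 m

3.9649


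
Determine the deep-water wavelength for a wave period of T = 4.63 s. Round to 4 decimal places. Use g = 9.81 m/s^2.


L0 = g * T^2 / (2 * pi)
L0 = 9.81 * 4.63^2 / (2 * pi)
L0 = 9.81 * 21.4369 / 6.28319
L0 = 210.2960 / 6.28319
L0 = 33.4696 m

33.4696


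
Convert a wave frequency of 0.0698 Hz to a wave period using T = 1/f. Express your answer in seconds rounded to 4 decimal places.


T = 1 / f
T = 1 / 0.0698
T = 14.3266 s

14.3266


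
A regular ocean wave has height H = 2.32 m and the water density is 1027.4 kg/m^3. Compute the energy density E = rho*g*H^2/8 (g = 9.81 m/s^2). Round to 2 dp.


E = (1/8) * rho * g * H^2
E = (1/8) * 1027.4 * 9.81 * 2.32^2
E = 0.125 * 1027.4 * 9.81 * 5.3824
E = 6781.01 J/m^2

6781.01


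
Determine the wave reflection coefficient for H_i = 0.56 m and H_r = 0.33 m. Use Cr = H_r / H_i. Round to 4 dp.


Cr = H_r / H_i
Cr = 0.33 / 0.56
Cr = 0.5893

0.5893


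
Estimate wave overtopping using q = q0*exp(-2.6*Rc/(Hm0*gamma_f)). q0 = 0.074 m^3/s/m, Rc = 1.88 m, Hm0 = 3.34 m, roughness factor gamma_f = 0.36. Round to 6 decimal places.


q = q0 * exp(-2.6 * Rc / (Hm0 * gamma_f))
Exponent = -2.6 * 1.88 / (3.34 * 0.36)
= -2.6 * 1.88 / 1.2024
= -4.065203
exp(-4.065203) = 0.017160
q = 0.074 * 0.017160
q = 0.001270 m^3/s/m

0.001270


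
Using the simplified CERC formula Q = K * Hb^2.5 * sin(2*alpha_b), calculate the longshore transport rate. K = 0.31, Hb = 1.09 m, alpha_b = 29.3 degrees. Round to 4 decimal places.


Q = K * Hb^2.5 * sin(2 * alpha_b)
Hb^2.5 = 1.09^2.5 = 1.240413
sin(2 * 29.3) = sin(58.6) = 0.853551
Q = 0.31 * 1.240413 * 0.853551
Q = 0.3282 m^3/s

0.3282


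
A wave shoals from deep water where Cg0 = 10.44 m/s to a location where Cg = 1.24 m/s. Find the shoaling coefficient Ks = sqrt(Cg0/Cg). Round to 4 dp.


Ks = sqrt(Cg0 / Cg)
Ks = sqrt(10.44 / 1.24)
Ks = sqrt(8.4194)
Ks = 2.9016

2.9016


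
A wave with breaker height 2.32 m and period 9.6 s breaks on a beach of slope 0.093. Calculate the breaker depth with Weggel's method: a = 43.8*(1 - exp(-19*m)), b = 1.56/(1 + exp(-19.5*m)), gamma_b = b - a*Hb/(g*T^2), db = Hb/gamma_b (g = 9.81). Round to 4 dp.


a = 43.8 * (1 - exp(-19 * m))
exp(-19 * 0.093) = exp(-1.7670) = 0.170845
a = 43.8 * (1 - 0.170845) = 36.317000
b = 1.56 / (1 + exp(-19.5 * m))
exp(-19.5 * 0.093) = exp(-1.8135) = 0.163082
b = 1.56 / (1 + 0.163082) = 1.341264
Hb / (g * T^2) = 2.32 / (9.81 * 9.6^2) = 2.32 / 904.0896 = 0.00256612
gamma_b = b - a * Hb/(g*T^2) = 1.341264 - 36.317000 * 0.00256612 = 1.248070
db = Hb / gamma_b = 2.32 / 1.248070
db = 1.8589 m

1.8589


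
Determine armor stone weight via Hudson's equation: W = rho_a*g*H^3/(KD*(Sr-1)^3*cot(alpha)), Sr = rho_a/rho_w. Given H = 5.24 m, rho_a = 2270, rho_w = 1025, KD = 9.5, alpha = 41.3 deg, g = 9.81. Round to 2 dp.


Sr = rho_a / rho_w = 2270 / 1025 = 2.214634
(Sr - 1) = 1.214634
(Sr - 1)^3 = 1.791994
cot(41.3) = 1 / tan(41.3) = 1 / 0.878521 = 1.138276
Numerator = 2270 * 9.81 * 5.24^3 = 3203972.0993
Denominator = 9.5 * 1.791994 * 1.138276 = 19.377944
W = 3203972.0993 / 19.377944
W = 165341.18 N

165341.18


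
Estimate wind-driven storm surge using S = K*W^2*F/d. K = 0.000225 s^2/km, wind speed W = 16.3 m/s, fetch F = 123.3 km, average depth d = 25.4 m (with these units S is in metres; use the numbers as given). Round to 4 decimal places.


S = K * W^2 * F / d
W^2 = 16.3^2 = 265.69
S = 0.000225 * 265.69 * 123.3 / 25.4
Numerator = 0.000225 * 265.69 * 123.3 = 7.370905
S = 7.370905 / 25.4 = 0.2902 m

0.2902


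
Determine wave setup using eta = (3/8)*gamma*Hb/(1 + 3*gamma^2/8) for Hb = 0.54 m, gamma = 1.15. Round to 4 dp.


eta = (3/8) * gamma * Hb / (1 + 3*gamma^2/8)
Numerator = (3/8) * 1.15 * 0.54 = 0.232875
Denominator = 1 + 3*1.15^2/8 = 1 + 0.495938 = 1.495938
eta = 0.232875 / 1.495938
eta = 0.1557 m

0.1557


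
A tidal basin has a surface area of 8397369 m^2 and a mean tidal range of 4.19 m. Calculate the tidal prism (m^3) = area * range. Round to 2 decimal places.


Tidal prism = Area * Tidal range
P = 8397369 * 4.19
P = 35184976.11 m^3

35184976.11


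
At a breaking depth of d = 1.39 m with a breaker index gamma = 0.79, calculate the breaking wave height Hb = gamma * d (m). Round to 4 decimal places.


Hb = gamma * d
Hb = 0.79 * 1.39
Hb = 1.0981 m

1.0981


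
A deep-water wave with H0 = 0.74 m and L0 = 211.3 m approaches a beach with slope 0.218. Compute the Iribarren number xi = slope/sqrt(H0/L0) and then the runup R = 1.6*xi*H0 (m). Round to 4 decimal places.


xi = slope / sqrt(H0/L0)
H0/L0 = 0.74/211.3 = 0.003502
sqrt(0.003502) = 0.059179
xi = 0.218 / 0.059179 = 3.683752
R = 1.6 * xi * H0 = 1.6 * 3.683752 * 0.74
R = 4.3616 m

4.3616


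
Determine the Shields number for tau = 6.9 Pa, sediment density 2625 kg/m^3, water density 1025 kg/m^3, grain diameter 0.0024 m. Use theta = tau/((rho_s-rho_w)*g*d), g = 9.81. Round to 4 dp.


theta = tau / ((rho_s - rho_w) * g * d)
rho_s - rho_w = 2625 - 1025 = 1600
Denominator = 1600 * 9.81 * 0.0024 = 37.670400
theta = 6.9 / 37.670400
theta = 0.1832

0.1832


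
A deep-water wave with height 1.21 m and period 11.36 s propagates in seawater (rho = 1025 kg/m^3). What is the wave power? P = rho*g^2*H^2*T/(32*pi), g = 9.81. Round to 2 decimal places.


P = rho * g^2 * H^2 * T / (32 * pi)
P = 1025 * 9.81^2 * 1.21^2 * 11.36 / (32 * pi)
P = 1025 * 96.2361 * 1.4641 * 11.36 / 100.53096
P = 16319.66 W/m

16319.66


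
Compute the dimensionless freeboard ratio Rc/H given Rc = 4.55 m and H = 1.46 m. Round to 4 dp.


Relative freeboard = Rc / H
= 4.55 / 1.46
= 3.1164

3.1164


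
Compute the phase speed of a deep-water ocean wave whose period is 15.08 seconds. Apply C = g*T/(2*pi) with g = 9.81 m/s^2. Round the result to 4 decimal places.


We use the deep-water celerity formula:
C = g * T / (2 * pi)
C = 9.81 * 15.08 / (2 * 3.14159...)
C = 147.934800 / 6.283185
C = 23.5446 m/s

23.5446


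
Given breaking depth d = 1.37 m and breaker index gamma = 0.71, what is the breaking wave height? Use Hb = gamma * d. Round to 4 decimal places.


Hb = gamma * d
Hb = 0.71 * 1.37
Hb = 0.9727 m

0.9727


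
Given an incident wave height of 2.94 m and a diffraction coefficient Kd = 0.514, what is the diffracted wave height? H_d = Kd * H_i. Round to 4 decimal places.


H_d = Kd * H_i
H_d = 0.514 * 2.94
H_d = 1.5112 m

1.5112


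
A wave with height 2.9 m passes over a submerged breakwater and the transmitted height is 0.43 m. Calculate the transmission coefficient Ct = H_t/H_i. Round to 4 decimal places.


Ct = H_t / H_i
Ct = 0.43 / 2.9
Ct = 0.1483

0.1483


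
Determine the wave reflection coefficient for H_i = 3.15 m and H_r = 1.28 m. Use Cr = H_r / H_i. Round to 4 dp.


Cr = H_r / H_i
Cr = 1.28 / 3.15
Cr = 0.4063

0.4063


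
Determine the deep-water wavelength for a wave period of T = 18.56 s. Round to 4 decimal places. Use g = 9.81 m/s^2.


L0 = g * T^2 / (2 * pi)
L0 = 9.81 * 18.56^2 / (2 * pi)
L0 = 9.81 * 344.4736 / 6.28319
L0 = 3379.2860 / 6.28319
L0 = 537.8301 m

537.8301


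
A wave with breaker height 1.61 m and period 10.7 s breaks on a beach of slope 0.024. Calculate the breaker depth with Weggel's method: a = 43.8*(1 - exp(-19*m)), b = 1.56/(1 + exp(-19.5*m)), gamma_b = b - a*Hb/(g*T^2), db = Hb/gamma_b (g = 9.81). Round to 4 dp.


a = 43.8 * (1 - exp(-19 * m))
exp(-19 * 0.024) = exp(-0.4560) = 0.633814
a = 43.8 * (1 - 0.633814) = 16.038954
b = 1.56 / (1 + exp(-19.5 * m))
exp(-19.5 * 0.024) = exp(-0.4680) = 0.626254
b = 1.56 / (1 + 0.626254) = 0.959260
Hb / (g * T^2) = 1.61 / (9.81 * 10.7^2) = 1.61 / 1123.1469 = 0.00143347
gamma_b = b - a * Hb/(g*T^2) = 0.959260 - 16.038954 * 0.00143347 = 0.936269
db = Hb / gamma_b = 1.61 / 0.936269
db = 1.7196 m

1.7196


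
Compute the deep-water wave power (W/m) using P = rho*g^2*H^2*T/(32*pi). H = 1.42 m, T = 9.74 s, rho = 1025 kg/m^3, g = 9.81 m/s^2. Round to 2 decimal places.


P = rho * g^2 * H^2 * T / (32 * pi)
P = 1025 * 9.81^2 * 1.42^2 * 9.74 / (32 * pi)
P = 1025 * 96.2361 * 2.0164 * 9.74 / 100.53096
P = 19270.71 W/m

19270.71


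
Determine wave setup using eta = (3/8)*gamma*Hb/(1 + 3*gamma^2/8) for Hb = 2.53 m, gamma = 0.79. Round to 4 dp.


eta = (3/8) * gamma * Hb / (1 + 3*gamma^2/8)
Numerator = (3/8) * 0.79 * 2.53 = 0.749513
Denominator = 1 + 3*0.79^2/8 = 1 + 0.234038 = 1.234038
eta = 0.749513 / 1.234038
eta = 0.6074 m

0.6074


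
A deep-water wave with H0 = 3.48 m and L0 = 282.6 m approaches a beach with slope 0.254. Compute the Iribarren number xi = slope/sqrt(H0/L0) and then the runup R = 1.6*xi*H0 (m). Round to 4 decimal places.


xi = slope / sqrt(H0/L0)
H0/L0 = 3.48/282.6 = 0.012314
sqrt(0.012314) = 0.110969
xi = 0.254 / 0.110969 = 2.288918
R = 1.6 * xi * H0 = 1.6 * 2.288918 * 3.48
R = 12.7447 m

12.7447


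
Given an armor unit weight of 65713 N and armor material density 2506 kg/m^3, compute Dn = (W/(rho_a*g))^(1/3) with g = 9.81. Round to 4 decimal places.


V = W / (rho_a * g)
V = 65713 / (2506 * 9.81)
V = 65713 / 24583.86
V = 2.673014 m^3
Dn = V^(1/3) = 2.673014^(1/3)
Dn = 1.3878 m

1.3878


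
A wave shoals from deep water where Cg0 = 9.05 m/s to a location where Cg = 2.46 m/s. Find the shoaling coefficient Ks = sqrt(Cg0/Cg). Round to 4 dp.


Ks = sqrt(Cg0 / Cg)
Ks = sqrt(9.05 / 2.46)
Ks = sqrt(3.6789)
Ks = 1.9180

1.9180


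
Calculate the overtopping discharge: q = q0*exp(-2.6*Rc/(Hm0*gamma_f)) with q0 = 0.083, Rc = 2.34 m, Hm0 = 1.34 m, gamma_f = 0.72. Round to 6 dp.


q = q0 * exp(-2.6 * Rc / (Hm0 * gamma_f))
Exponent = -2.6 * 2.34 / (1.34 * 0.72)
= -2.6 * 2.34 / 0.9648
= -6.305970
exp(-6.305970) = 0.001825
q = 0.083 * 0.001825
q = 0.000152 m^3/s/m

0.000152


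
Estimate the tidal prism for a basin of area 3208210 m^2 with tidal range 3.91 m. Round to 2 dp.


Tidal prism = Area * Tidal range
P = 3208210 * 3.91
P = 12544101.10 m^3

12544101.10


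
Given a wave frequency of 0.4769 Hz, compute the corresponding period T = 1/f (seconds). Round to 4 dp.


T = 1 / f
T = 1 / 0.4769
T = 2.0969 s

2.0969


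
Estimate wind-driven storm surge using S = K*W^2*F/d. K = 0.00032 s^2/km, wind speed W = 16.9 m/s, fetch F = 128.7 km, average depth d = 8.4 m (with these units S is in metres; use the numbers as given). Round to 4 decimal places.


S = K * W^2 * F / d
W^2 = 16.9^2 = 285.61
S = 0.00032 * 285.61 * 128.7 / 8.4
Numerator = 0.00032 * 285.61 * 128.7 = 11.762562
S = 11.762562 / 8.4 = 1.4003 m

1.4003


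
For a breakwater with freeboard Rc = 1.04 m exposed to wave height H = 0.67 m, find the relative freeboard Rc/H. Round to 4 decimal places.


Relative freeboard = Rc / H
= 1.04 / 0.67
= 1.5522

1.5522


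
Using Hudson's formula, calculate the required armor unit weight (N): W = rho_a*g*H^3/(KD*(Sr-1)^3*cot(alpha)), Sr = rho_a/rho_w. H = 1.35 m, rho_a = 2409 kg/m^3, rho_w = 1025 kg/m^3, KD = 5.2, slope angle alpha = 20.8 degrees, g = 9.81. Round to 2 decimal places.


Sr = rho_a / rho_w = 2409 / 1025 = 2.350244
(Sr - 1) = 1.350244
(Sr - 1)^3 = 2.461709
cot(20.8) = 1 / tan(20.8) = 1 / 0.379864 = 2.632519
Numerator = 2409 * 9.81 * 1.35^3 = 58144.2955
Denominator = 5.2 * 2.461709 * 2.632519 = 33.698569
W = 58144.2955 / 33.698569
W = 1725.42 N

1725.42


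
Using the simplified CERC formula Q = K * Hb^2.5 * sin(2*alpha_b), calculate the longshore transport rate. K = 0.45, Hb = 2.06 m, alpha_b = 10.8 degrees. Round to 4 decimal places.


Q = K * Hb^2.5 * sin(2 * alpha_b)
Hb^2.5 = 2.06^2.5 = 6.090712
sin(2 * 10.8) = sin(21.6) = 0.368125
Q = 0.45 * 6.090712 * 0.368125
Q = 1.0090 m^3/s

1.0090


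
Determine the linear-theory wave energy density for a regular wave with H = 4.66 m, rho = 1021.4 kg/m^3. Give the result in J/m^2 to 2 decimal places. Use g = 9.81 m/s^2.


E = (1/8) * rho * g * H^2
E = (1/8) * 1021.4 * 9.81 * 4.66^2
E = 0.125 * 1021.4 * 9.81 * 21.7156
E = 27198.61 J/m^2

27198.61


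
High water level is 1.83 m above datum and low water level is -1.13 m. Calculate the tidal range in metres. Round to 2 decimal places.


Tidal range = High water - Low water
Tidal range = 1.83 - (-1.13)
Tidal range = 2.96 m

2.96


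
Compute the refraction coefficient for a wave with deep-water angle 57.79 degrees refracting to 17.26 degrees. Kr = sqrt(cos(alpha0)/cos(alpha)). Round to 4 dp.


Kr = sqrt(cos(alpha0) / cos(alpha))
cos(57.79) = 0.533024
cos(17.26) = 0.954968
Kr = sqrt(0.533024 / 0.954968)
Kr = sqrt(0.558159)
Kr = 0.7471

0.7471


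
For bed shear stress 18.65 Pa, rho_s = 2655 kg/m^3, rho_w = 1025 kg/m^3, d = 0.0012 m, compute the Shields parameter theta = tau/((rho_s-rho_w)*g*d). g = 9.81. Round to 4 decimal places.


theta = tau / ((rho_s - rho_w) * g * d)
rho_s - rho_w = 2655 - 1025 = 1630
Denominator = 1630 * 9.81 * 0.0012 = 19.188360
theta = 18.65 / 19.188360
theta = 0.9719

0.9719


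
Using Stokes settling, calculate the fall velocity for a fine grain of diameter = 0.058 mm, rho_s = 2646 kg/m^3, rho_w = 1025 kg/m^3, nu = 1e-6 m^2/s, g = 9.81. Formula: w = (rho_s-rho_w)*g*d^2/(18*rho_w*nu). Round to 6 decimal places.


w = (rho_s - rho_w) * g * d^2 / (18 * rho_w * nu)
d = 0.058 mm = 0.000058 m
rho_s - rho_w = 2646 - 1025 = 1621
Numerator = 1621 * 9.81 * (0.000058)^2 = 0.000053494362
Denominator = 18 * 1025 * 1e-6 = 0.018450
w = 0.002899 m/s

0.002899


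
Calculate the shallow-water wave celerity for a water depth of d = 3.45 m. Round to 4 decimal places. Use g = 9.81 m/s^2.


Using the shallow-water approximation:
C = sqrt(g * d) = sqrt(9.81 * 3.45)
C = sqrt(33.8445)
C = 5.8176 m/s

5.8176


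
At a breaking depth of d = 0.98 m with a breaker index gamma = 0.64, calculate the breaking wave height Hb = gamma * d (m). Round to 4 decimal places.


Hb = gamma * d
Hb = 0.64 * 0.98
Hb = 0.6272 m

0.6272


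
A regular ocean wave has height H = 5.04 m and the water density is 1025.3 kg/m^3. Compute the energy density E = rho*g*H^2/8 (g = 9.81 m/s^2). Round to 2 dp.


E = (1/8) * rho * g * H^2
E = (1/8) * 1025.3 * 9.81 * 5.04^2
E = 0.125 * 1025.3 * 9.81 * 25.4016
E = 31936.77 J/m^2

31936.77


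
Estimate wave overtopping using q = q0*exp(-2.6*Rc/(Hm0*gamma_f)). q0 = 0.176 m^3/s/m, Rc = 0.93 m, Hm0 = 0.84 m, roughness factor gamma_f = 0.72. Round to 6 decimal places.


q = q0 * exp(-2.6 * Rc / (Hm0 * gamma_f))
Exponent = -2.6 * 0.93 / (0.84 * 0.72)
= -2.6 * 0.93 / 0.6048
= -3.998016
exp(-3.998016) = 0.018352
q = 0.176 * 0.018352
q = 0.003230 m^3/s/m

0.003230


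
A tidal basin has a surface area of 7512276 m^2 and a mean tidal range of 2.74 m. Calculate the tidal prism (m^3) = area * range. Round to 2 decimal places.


Tidal prism = Area * Tidal range
P = 7512276 * 2.74
P = 20583636.24 m^3

20583636.24


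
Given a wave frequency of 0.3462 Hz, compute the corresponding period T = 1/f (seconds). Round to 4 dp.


T = 1 / f
T = 1 / 0.3462
T = 2.8885 s

2.8885


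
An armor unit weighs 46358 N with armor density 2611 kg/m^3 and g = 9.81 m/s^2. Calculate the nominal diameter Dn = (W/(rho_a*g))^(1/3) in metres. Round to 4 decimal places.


V = W / (rho_a * g)
V = 46358 / (2611 * 9.81)
V = 46358 / 25613.91
V = 1.809876 m^3
Dn = V^(1/3) = 1.809876^(1/3)
Dn = 1.2187 m

1.2187


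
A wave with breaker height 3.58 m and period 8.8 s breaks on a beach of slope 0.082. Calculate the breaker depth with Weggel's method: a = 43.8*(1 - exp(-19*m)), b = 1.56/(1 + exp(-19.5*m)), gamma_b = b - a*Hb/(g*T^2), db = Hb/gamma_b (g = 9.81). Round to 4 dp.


a = 43.8 * (1 - exp(-19 * m))
exp(-19 * 0.082) = exp(-1.5580) = 0.210557
a = 43.8 * (1 - 0.210557) = 34.577614
b = 1.56 / (1 + exp(-19.5 * m))
exp(-19.5 * 0.082) = exp(-1.5990) = 0.202099
b = 1.56 / (1 + 0.202099) = 1.297731
Hb / (g * T^2) = 3.58 / (9.81 * 8.8^2) = 3.58 / 759.6864 = 0.00471247
gamma_b = b - a * Hb/(g*T^2) = 1.297731 - 34.577614 * 0.00471247 = 1.134785
db = Hb / gamma_b = 3.58 / 1.134785
db = 3.1548 m

3.1548


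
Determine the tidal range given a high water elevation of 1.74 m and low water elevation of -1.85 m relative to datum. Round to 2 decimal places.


Tidal range = High water - Low water
Tidal range = 1.74 - (-1.85)
Tidal range = 3.59 m

3.59


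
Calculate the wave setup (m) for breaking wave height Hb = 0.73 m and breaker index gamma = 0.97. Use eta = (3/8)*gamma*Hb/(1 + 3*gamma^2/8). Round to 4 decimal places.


eta = (3/8) * gamma * Hb / (1 + 3*gamma^2/8)
Numerator = (3/8) * 0.97 * 0.73 = 0.265537
Denominator = 1 + 3*0.97^2/8 = 1 + 0.352838 = 1.352838
eta = 0.265537 / 1.352838
eta = 0.1963 m

0.1963


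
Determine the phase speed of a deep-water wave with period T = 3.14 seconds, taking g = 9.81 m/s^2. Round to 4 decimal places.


We use the deep-water celerity formula:
C = g * T / (2 * pi)
C = 9.81 * 3.14 / (2 * 3.14159...)
C = 30.803400 / 6.283185
C = 4.9025 m/s

4.9025


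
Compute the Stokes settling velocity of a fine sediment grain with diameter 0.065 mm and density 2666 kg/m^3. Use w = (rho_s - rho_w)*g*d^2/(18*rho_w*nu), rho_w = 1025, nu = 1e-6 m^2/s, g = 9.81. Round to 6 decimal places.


w = (rho_s - rho_w) * g * d^2 / (18 * rho_w * nu)
d = 0.065 mm = 0.000065 m
rho_s - rho_w = 2666 - 1025 = 1641
Numerator = 1641 * 9.81 * (0.000065)^2 = 0.000068014937
Denominator = 18 * 1025 * 1e-6 = 0.018450
w = 0.003686 m/s

0.003686


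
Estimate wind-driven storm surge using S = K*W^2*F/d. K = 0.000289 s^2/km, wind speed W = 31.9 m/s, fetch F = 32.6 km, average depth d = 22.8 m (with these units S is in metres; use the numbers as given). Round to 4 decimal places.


S = K * W^2 * F / d
W^2 = 31.9^2 = 1017.61
S = 0.000289 * 1017.61 * 32.6 / 22.8
Numerator = 0.000289 * 1017.61 * 32.6 = 9.587311
S = 9.587311 / 22.8 = 0.4205 m

0.4205


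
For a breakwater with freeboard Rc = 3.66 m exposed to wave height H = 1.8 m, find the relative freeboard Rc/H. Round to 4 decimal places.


Relative freeboard = Rc / H
= 3.66 / 1.8
= 2.0333

2.0333


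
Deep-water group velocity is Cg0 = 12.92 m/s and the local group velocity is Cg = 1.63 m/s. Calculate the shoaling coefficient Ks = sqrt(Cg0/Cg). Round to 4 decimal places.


Ks = sqrt(Cg0 / Cg)
Ks = sqrt(12.92 / 1.63)
Ks = sqrt(7.9264)
Ks = 2.8154

2.8154


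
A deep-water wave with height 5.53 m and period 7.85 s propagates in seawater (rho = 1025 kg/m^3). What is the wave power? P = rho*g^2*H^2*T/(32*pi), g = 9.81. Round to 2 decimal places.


P = rho * g^2 * H^2 * T / (32 * pi)
P = 1025 * 9.81^2 * 5.53^2 * 7.85 / (32 * pi)
P = 1025 * 96.2361 * 30.5809 * 7.85 / 100.53096
P = 235549.37 W/m

235549.37


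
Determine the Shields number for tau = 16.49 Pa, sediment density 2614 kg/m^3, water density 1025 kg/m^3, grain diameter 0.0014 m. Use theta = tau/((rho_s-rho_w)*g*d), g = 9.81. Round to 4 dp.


theta = tau / ((rho_s - rho_w) * g * d)
rho_s - rho_w = 2614 - 1025 = 1589
Denominator = 1589 * 9.81 * 0.0014 = 21.823326
theta = 16.49 / 21.823326
theta = 0.7556

0.7556


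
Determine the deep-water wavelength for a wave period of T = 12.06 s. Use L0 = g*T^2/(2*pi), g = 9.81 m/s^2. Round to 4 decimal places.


L0 = g * T^2 / (2 * pi)
L0 = 9.81 * 12.06^2 / (2 * pi)
L0 = 9.81 * 145.4436 / 6.28319
L0 = 1426.8017 / 6.28319
L0 = 227.0825 m

227.0825


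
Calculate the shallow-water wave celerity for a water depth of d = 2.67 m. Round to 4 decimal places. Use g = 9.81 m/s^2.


Using the shallow-water approximation:
C = sqrt(g * d) = sqrt(9.81 * 2.67)
C = sqrt(26.1927)
C = 5.1179 m/s

5.1179


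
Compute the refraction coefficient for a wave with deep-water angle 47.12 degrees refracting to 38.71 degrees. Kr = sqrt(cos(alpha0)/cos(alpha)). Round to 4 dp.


Kr = sqrt(cos(alpha0) / cos(alpha))
cos(47.12) = 0.680465
cos(38.71) = 0.780321
Kr = sqrt(0.680465 / 0.780321)
Kr = sqrt(0.872032)
Kr = 0.9338

0.9338


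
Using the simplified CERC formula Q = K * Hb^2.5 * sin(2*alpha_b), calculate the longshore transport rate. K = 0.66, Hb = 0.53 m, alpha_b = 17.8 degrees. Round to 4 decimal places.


Q = K * Hb^2.5 * sin(2 * alpha_b)
Hb^2.5 = 0.53^2.5 = 0.204498
sin(2 * 17.8) = sin(35.6) = 0.582123
Q = 0.66 * 0.204498 * 0.582123
Q = 0.0786 m^3/s

0.0786


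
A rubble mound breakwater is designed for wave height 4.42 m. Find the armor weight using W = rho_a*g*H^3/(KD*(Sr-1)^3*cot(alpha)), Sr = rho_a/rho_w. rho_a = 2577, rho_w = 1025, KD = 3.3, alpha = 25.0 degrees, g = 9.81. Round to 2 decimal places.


Sr = rho_a / rho_w = 2577 / 1025 = 2.514146
(Sr - 1) = 1.514146
(Sr - 1)^3 = 3.471391
cot(25.0) = 1 / tan(25.0) = 1 / 0.466308 = 2.144507
Numerator = 2577 * 9.81 * 4.42^3 = 2182982.3985
Denominator = 3.3 * 3.471391 * 2.144507 = 24.566594
W = 2182982.3985 / 24.566594
W = 88859.79 N

88859.79


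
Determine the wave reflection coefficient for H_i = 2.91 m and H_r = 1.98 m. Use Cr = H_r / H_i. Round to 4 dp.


Cr = H_r / H_i
Cr = 1.98 / 2.91
Cr = 0.6804

0.6804


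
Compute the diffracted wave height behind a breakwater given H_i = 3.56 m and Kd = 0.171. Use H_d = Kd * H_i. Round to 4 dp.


H_d = Kd * H_i
H_d = 0.171 * 3.56
H_d = 0.6088 m

0.6088


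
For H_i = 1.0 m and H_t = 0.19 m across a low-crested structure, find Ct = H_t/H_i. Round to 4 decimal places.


Ct = H_t / H_i
Ct = 0.19 / 1.0
Ct = 0.1900

0.1900


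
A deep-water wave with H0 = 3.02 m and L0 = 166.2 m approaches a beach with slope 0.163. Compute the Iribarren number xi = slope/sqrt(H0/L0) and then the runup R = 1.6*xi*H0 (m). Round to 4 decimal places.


xi = slope / sqrt(H0/L0)
H0/L0 = 3.02/166.2 = 0.018171
sqrt(0.018171) = 0.134799
xi = 0.163 / 0.134799 = 1.209204
R = 1.6 * xi * H0 = 1.6 * 1.209204 * 3.02
R = 5.8429 m

5.8429


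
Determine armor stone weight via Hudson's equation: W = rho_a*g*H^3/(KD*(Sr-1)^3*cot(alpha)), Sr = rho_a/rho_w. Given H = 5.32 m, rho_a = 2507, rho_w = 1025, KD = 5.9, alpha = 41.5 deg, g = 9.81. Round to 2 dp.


Sr = rho_a / rho_w = 2507 / 1025 = 2.445854
(Sr - 1) = 1.445854
(Sr - 1)^3 = 3.022547
cot(41.5) = 1 / tan(41.5) = 1 / 0.884725 = 1.130294
Numerator = 2507 * 9.81 * 5.32^3 = 3703038.5925
Denominator = 5.9 * 3.022547 * 1.130294 = 20.156568
W = 3703038.5925 / 20.156568
W = 183713.74 N

183713.74


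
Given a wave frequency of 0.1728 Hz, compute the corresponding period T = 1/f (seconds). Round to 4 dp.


T = 1 / f
T = 1 / 0.1728
T = 5.7870 s

5.7870


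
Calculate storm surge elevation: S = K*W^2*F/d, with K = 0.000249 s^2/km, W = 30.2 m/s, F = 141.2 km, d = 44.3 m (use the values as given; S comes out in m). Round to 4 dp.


S = K * W^2 * F / d
W^2 = 30.2^2 = 912.04
S = 0.000249 * 912.04 * 141.2 / 44.3
Numerator = 0.000249 * 912.04 * 141.2 = 32.066232
S = 32.066232 / 44.3 = 0.7238 m

0.7238


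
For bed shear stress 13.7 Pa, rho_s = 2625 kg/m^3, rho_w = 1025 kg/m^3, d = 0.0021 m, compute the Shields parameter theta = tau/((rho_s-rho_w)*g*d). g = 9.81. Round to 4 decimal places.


theta = tau / ((rho_s - rho_w) * g * d)
rho_s - rho_w = 2625 - 1025 = 1600
Denominator = 1600 * 9.81 * 0.0021 = 32.961600
theta = 13.7 / 32.961600
theta = 0.4156

0.4156


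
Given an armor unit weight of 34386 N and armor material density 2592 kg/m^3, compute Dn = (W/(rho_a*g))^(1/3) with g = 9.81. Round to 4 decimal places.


V = W / (rho_a * g)
V = 34386 / (2592 * 9.81)
V = 34386 / 25427.52
V = 1.352314 m^3
Dn = V^(1/3) = 1.352314^(1/3)
Dn = 1.1058 m

1.1058


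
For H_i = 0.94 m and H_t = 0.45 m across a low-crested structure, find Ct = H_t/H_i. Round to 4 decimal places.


Ct = H_t / H_i
Ct = 0.45 / 0.94
Ct = 0.4787

0.4787


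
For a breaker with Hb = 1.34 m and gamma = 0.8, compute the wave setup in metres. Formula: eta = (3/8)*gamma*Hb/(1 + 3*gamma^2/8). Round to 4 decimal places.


eta = (3/8) * gamma * Hb / (1 + 3*gamma^2/8)
Numerator = (3/8) * 0.8 * 1.34 = 0.402000
Denominator = 1 + 3*0.8^2/8 = 1 + 0.240000 = 1.240000
eta = 0.402000 / 1.240000
eta = 0.3242 m

0.3242


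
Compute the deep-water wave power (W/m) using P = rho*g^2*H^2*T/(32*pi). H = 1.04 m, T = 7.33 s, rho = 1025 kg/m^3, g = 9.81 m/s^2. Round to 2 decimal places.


P = rho * g^2 * H^2 * T / (32 * pi)
P = 1025 * 9.81^2 * 1.04^2 * 7.33 / (32 * pi)
P = 1025 * 96.2361 * 1.0816 * 7.33 / 100.53096
P = 7779.16 W/m

7779.16


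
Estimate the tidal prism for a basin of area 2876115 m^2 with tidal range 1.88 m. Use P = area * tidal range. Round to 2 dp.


Tidal prism = Area * Tidal range
P = 2876115 * 1.88
P = 5407096.20 m^3

5407096.20


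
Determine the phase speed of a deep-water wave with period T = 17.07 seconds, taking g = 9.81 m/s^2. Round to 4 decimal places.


We use the deep-water celerity formula:
C = g * T / (2 * pi)
C = 9.81 * 17.07 / (2 * 3.14159...)
C = 167.456700 / 6.283185
C = 26.6516 m/s

26.6516


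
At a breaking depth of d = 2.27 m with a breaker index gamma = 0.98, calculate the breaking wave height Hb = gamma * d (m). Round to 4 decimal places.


Hb = gamma * d
Hb = 0.98 * 2.27
Hb = 2.2246 m

2.2246


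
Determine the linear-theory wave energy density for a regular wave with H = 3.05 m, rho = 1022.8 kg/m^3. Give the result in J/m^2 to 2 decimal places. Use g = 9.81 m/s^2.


E = (1/8) * rho * g * H^2
E = (1/8) * 1022.8 * 9.81 * 3.05^2
E = 0.125 * 1022.8 * 9.81 * 9.3025
E = 11667.27 J/m^2

11667.27


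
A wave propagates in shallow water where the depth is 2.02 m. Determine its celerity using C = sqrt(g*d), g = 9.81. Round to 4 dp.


Using the shallow-water approximation:
C = sqrt(g * d) = sqrt(9.81 * 2.02)
C = sqrt(19.8162)
C = 4.4515 m/s

4.4515


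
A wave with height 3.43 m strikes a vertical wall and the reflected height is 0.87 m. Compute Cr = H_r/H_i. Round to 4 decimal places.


Cr = H_r / H_i
Cr = 0.87 / 3.43
Cr = 0.2536

0.2536


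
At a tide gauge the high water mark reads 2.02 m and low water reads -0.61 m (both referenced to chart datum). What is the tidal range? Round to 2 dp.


Tidal range = High water - Low water
Tidal range = 2.02 - (-0.61)
Tidal range = 2.63 m

2.63


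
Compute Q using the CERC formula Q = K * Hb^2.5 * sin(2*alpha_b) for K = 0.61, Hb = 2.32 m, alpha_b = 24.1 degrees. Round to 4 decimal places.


Q = K * Hb^2.5 * sin(2 * alpha_b)
Hb^2.5 = 2.32^2.5 = 8.198227
sin(2 * 24.1) = sin(48.2) = 0.745476
Q = 0.61 * 8.198227 * 0.745476
Q = 3.7281 m^3/s

3.7281


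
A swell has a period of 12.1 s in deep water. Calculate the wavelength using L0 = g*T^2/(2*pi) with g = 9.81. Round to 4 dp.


L0 = g * T^2 / (2 * pi)
L0 = 9.81 * 12.1^2 / (2 * pi)
L0 = 9.81 * 146.4100 / 6.28319
L0 = 1436.2821 / 6.28319
L0 = 228.5914 m

228.5914


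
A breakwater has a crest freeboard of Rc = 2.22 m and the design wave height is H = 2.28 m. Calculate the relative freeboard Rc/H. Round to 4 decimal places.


Relative freeboard = Rc / H
= 2.22 / 2.28
= 0.9737

0.9737


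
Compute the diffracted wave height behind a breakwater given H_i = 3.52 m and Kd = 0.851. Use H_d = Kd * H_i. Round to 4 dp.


H_d = Kd * H_i
H_d = 0.851 * 3.52
H_d = 2.9955 m

2.9955


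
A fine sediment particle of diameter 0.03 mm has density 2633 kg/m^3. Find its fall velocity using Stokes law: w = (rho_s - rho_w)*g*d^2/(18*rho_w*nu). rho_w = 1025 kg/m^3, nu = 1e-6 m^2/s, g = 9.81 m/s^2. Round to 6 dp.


w = (rho_s - rho_w) * g * d^2 / (18 * rho_w * nu)
d = 0.03 mm = 0.000030 m
rho_s - rho_w = 2633 - 1025 = 1608
Numerator = 1608 * 9.81 * (0.000030)^2 = 0.000014197032
Denominator = 18 * 1025 * 1e-6 = 0.018450
w = 0.000769 m/s

0.000769


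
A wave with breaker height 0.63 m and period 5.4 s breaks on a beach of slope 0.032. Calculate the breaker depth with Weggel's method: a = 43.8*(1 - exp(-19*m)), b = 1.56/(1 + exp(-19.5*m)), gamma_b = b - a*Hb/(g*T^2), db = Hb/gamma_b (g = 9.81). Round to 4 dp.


a = 43.8 * (1 - exp(-19 * m))
exp(-19 * 0.032) = exp(-0.6080) = 0.544439
a = 43.8 * (1 - 0.544439) = 19.953587
b = 1.56 / (1 + exp(-19.5 * m))
exp(-19.5 * 0.032) = exp(-0.6240) = 0.535797
b = 1.56 / (1 + 0.535797) = 1.015759
Hb / (g * T^2) = 0.63 / (9.81 * 5.4^2) = 0.63 / 286.0596 = 0.00220234
gamma_b = b - a * Hb/(g*T^2) = 1.015759 - 19.953587 * 0.00220234 = 0.971815
db = Hb / gamma_b = 0.63 / 0.971815
db = 0.6483 m

0.6483


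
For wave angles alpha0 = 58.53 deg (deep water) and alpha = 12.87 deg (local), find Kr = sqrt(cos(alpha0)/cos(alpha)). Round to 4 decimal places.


Kr = sqrt(cos(alpha0) / cos(alpha))
cos(58.53) = 0.522052
cos(12.87) = 0.974878
Kr = sqrt(0.522052 / 0.974878)
Kr = sqrt(0.535505)
Kr = 0.7318

0.7318


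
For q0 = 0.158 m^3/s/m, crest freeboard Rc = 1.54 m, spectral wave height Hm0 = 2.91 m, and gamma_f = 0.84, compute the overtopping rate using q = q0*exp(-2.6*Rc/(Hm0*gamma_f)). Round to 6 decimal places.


q = q0 * exp(-2.6 * Rc / (Hm0 * gamma_f))
Exponent = -2.6 * 1.54 / (2.91 * 0.84)
= -2.6 * 1.54 / 2.4444
= -1.638030
exp(-1.638030) = 0.194363
q = 0.158 * 0.194363
q = 0.030709 m^3/s/m

0.030709


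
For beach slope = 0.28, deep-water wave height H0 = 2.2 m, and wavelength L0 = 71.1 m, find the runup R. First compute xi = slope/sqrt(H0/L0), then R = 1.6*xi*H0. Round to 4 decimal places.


xi = slope / sqrt(H0/L0)
H0/L0 = 2.2/71.1 = 0.030942
sqrt(0.030942) = 0.175904
xi = 0.28 / 0.175904 = 1.591774
R = 1.6 * xi * H0 = 1.6 * 1.591774 * 2.2
R = 5.6030 m

5.6030


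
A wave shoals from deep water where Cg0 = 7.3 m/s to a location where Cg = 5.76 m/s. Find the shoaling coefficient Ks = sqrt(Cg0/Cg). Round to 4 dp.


Ks = sqrt(Cg0 / Cg)
Ks = sqrt(7.3 / 5.76)
Ks = sqrt(1.2674)
Ks = 1.1258

1.1258
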